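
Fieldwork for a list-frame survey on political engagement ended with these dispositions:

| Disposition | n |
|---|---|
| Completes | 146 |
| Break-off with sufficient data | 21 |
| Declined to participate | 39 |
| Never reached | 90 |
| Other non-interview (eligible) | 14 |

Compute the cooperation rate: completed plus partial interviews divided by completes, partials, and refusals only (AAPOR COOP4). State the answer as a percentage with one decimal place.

Top = 146 + 21 = 167
Denominator = 146 + 21 + 39 = 206
COOP4 = 167 / 206 = 0.8107

81.1%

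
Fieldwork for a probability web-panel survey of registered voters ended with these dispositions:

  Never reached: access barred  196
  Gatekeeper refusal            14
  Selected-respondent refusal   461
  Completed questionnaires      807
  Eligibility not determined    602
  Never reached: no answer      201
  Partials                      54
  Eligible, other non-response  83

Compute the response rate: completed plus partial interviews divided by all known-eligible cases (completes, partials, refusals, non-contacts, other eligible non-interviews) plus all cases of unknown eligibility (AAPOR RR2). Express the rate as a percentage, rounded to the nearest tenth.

35.6%

Refused = 14 + 461 = 475
No answer / not reached = 201 + 196 = 397
Top: 807 + 54 = 861
Denominator: 807 + 54 + 475 + 397 + 83 + 602 = 2418
RR2 = 861 / 2418 = 0.3561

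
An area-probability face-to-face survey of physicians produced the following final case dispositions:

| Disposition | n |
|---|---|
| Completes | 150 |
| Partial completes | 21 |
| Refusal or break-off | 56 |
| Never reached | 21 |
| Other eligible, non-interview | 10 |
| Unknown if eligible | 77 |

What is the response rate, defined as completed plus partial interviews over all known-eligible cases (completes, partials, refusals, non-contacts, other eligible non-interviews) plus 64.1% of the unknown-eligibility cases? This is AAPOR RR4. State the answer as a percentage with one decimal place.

55.6%

Numerator = 150 + 21 = 171
Determined eligible = 150 + 21 + 56 + 21 + 10 = 258
Eligible share of unknowns = 0.6410 × 77 = 49.36
Denom = 258 + 49.36 = 307.36
RR4 = 171 / 307.36 = 0.5564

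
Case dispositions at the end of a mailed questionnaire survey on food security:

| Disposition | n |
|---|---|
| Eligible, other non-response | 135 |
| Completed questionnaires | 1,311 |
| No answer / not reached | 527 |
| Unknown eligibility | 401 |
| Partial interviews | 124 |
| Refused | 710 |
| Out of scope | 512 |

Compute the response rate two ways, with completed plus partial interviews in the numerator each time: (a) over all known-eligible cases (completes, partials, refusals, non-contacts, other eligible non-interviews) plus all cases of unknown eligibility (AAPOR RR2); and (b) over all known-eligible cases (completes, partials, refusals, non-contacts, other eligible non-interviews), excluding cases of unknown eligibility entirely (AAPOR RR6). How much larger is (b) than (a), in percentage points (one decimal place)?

6.4

Top = 1311 + 124 = 1435
Denom = 1311 + 124 + 710 + 527 + 135 + 401 = 3208
RR2 = 1435 / 3208 = 0.4473
Denom = 1311 + 124 + 710 + 527 + 135 = 2807
RR6 = 1435 / 2807 = 0.5112
Difference = 51.12 − 44.73 = 6.39 percentage points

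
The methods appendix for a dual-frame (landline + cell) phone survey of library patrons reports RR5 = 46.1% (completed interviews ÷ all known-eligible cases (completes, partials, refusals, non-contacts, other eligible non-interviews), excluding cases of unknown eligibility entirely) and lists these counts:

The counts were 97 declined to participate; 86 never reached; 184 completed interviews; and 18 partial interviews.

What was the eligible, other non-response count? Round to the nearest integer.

14

RR5 = 184 / D = 0.461
D = 184 / 0.461 = 399.1
Other denominator terms total 385
eligible, other non-response = 399.1 − 385 ≈ 14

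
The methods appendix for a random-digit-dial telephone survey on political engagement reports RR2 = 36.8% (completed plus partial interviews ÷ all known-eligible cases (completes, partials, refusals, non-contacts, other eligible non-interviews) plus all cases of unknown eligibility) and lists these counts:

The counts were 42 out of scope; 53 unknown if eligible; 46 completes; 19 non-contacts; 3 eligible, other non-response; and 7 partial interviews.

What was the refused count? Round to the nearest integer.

Numerator → 46 + 7 = 53
RR2 = 53 / D = 0.368
D = 53 / 0.368 = 144.0
Other denominator terms total 128
refused = 144.0 − 128 ≈ 16

16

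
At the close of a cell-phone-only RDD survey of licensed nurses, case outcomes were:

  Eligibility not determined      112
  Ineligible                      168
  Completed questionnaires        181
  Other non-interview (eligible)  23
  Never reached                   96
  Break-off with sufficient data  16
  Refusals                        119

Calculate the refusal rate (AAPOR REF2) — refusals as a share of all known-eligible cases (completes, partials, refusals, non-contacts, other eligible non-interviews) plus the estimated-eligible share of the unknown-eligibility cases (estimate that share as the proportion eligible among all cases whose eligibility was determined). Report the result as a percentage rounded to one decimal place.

23.1%

Top → 119
Known eligible → 181 + 16 + 119 + 96 + 23 = 435
e = 435 / (435 + 168) = 435 / 603 = 0.7214
e × U → 0.7214 × 112 = 80.80
Denominator → 435 + 80.80 = 515.80
REF2 = 119 / 515.80 = 0.2307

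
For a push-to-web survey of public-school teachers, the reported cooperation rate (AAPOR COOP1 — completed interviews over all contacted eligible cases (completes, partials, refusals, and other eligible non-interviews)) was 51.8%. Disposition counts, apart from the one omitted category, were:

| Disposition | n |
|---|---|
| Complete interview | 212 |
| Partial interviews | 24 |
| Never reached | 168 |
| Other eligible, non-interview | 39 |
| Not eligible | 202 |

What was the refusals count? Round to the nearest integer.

COOP1 = 212 / D = 0.518
D = 212 / 0.518 = 409.3
Rest of base = 275
refusals = 409.3 − 275 ≈ 134

134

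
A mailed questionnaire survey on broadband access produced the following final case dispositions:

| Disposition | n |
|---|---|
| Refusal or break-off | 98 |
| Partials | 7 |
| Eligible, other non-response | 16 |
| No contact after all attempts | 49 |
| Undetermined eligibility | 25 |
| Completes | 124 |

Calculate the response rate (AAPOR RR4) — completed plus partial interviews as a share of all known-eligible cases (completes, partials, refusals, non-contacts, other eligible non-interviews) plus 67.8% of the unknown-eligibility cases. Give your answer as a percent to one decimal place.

42.1%

Num = 124 + 7 = 131
Determined eligible = 124 + 7 + 98 + 49 + 16 = 294
Eligible share of unknowns = 0.6780 × 25 = 16.95
Denom = 294 + 16.95 = 310.95
RR4 = 131 / 310.95 = 0.4213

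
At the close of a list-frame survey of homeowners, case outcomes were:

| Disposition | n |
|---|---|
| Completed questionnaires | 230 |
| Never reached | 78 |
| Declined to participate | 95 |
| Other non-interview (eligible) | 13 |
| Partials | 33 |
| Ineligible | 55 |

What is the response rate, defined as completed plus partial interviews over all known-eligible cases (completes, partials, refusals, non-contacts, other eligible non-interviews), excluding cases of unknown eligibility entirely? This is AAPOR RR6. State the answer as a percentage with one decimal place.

58.6%

Top = 230 + 33 = 263
Base = 230 + 33 + 95 + 78 + 13 = 449
RR6 = 263 / 449 = 0.5857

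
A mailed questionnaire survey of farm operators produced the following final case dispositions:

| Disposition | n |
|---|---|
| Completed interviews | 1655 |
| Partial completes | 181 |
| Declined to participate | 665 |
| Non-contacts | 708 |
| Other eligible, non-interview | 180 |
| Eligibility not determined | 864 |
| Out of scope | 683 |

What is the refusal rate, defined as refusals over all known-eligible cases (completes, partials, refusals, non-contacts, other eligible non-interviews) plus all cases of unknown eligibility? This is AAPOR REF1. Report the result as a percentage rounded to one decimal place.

Num: 665
Denom: 1655 + 181 + 665 + 708 + 180 + 864 = 4253
REF1 = 665 / 4253 = 0.1564

15.6%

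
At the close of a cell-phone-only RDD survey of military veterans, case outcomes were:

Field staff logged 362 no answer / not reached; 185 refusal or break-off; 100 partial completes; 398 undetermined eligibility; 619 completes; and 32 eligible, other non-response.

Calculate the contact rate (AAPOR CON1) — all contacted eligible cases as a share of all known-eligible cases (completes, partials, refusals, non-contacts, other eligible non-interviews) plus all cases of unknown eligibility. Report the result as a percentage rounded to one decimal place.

Numerator → 619 + 100 + 185 + 32 = 936
Base → 619 + 100 + 185 + 362 + 32 + 398 = 1696
CON1 = 936 / 1696 = 0.5519

55.2%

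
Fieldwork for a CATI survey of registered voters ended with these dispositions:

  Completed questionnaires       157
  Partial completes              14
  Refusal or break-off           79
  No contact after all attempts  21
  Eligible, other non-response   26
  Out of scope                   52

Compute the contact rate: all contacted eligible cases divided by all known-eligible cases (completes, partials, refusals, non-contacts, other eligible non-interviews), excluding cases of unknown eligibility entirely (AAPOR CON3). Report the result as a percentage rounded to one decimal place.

Num: 157 + 14 + 79 + 26 = 276
Denom: 157 + 14 + 79 + 21 + 26 = 297
CON3 = 276 / 297 = 0.9293

92.9%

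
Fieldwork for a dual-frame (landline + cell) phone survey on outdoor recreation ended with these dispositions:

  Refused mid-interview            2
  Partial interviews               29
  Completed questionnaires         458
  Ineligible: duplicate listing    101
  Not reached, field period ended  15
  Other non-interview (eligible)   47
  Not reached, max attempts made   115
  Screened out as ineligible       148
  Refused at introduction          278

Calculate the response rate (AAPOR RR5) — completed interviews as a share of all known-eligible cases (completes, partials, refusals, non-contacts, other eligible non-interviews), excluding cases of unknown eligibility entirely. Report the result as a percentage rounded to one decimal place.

48.5%

Declined to participate = 278 + 2 = 280
Never reached = 15 + 115 = 130
Not eligible = 148 + 101 = 249
Top → 458
Base → 458 + 29 + 280 + 130 + 47 = 944
RR5 = 458 / 944 = 0.4852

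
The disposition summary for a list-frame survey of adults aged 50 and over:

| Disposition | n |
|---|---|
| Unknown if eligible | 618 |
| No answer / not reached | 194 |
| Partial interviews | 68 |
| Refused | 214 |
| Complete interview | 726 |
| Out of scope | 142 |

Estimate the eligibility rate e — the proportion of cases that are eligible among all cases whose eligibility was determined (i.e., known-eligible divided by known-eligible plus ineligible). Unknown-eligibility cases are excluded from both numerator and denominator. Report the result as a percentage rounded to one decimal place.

Eligible (known) → 726 + 68 + 214 + 194 = 1202
e = 1202 / (1202 + 142) = 1202 / 1344 = 0.8943

89.4%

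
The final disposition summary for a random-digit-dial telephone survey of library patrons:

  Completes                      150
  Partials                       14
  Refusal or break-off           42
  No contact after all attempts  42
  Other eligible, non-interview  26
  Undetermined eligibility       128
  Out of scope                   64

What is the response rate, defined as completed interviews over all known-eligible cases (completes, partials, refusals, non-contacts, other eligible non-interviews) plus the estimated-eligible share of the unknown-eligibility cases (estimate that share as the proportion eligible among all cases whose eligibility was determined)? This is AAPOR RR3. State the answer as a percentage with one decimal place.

Num → 150
Eligible (known) → 150 + 14 + 42 + 42 + 26 = 274
e = 274 / (274 + 64) = 274 / 338 = 0.8107
Eligible share of unknowns → 0.8107 × 128 = 103.77
Denominator → 274 + 103.77 = 377.77
RR3 = 150 / 377.77 = 0.3971

39.7%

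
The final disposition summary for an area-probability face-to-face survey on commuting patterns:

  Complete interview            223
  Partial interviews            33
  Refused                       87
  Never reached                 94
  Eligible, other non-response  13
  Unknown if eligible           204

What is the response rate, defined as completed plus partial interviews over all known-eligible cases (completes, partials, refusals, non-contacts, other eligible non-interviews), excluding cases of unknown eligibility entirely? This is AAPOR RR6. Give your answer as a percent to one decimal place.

56.9%

Numerator = 223 + 33 = 256
Denom = 223 + 33 + 87 + 94 + 13 = 450
RR6 = 256 / 450 = 0.5689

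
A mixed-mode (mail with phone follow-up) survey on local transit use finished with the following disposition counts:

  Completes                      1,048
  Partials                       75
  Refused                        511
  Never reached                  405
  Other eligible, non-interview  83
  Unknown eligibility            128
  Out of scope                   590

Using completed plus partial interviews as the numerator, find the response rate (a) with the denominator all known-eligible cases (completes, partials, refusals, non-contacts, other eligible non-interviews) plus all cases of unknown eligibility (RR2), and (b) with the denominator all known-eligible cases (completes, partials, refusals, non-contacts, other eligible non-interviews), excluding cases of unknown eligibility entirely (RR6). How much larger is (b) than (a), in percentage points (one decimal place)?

Top → 1048 + 75 = 1123
Base → 1048 + 75 + 511 + 405 + 83 + 128 = 2250
RR2 = 1123 / 2250 = 0.4991
Base → 1048 + 75 + 511 + 405 + 83 = 2122
RR6 = 1123 / 2122 = 0.5292
Difference = 52.92 − 49.91 = 3.01 percentage points

3.0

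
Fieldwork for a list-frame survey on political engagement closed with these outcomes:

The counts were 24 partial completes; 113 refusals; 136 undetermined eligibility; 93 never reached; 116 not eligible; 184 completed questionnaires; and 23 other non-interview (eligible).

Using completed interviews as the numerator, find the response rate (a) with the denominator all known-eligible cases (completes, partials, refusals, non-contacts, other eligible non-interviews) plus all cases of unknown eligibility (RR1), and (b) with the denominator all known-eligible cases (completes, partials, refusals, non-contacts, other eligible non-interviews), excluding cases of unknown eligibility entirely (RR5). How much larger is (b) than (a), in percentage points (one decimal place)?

10.0

Num = 184
Base = 184 + 24 + 113 + 93 + 23 + 136 = 573
RR1 = 184 / 573 = 0.3211
Base = 184 + 24 + 113 + 93 + 23 = 437
RR5 = 184 / 437 = 0.4211
Difference = 42.11 − 32.11 = 10.00 percentage points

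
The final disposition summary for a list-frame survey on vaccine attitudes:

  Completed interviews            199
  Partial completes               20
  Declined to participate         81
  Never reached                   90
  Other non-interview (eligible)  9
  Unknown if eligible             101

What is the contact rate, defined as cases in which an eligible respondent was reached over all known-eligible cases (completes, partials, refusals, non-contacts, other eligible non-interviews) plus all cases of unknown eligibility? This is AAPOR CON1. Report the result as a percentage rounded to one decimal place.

61.8%

Num = 199 + 20 + 81 + 9 = 309
Denominator = 199 + 20 + 81 + 90 + 9 + 101 = 500
CON1 = 309 / 500 = 0.6180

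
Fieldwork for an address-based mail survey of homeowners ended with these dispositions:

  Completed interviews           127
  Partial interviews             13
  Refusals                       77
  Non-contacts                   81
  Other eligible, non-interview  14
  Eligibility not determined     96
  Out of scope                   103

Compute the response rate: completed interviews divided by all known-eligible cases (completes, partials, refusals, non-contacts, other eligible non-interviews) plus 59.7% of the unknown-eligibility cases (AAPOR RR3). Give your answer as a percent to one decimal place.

34.4%

Top → 127
Known eligible → 127 + 13 + 77 + 81 + 14 = 312
Eligible share of unknowns → 0.5970 × 96 = 57.31
Denom → 312 + 57.31 = 369.31
RR3 = 127 / 369.31 = 0.3439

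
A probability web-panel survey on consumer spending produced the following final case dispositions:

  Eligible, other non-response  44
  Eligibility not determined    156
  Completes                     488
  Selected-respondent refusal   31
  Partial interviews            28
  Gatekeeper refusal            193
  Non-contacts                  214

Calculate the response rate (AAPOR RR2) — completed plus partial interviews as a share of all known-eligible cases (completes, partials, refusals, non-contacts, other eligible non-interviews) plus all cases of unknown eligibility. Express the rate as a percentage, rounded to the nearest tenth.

44.7%

Refusal or break-off = 193 + 31 = 224
Top → 488 + 28 = 516
Denominator → 488 + 28 + 224 + 214 + 44 + 156 = 1154
RR2 = 516 / 1154 = 0.4471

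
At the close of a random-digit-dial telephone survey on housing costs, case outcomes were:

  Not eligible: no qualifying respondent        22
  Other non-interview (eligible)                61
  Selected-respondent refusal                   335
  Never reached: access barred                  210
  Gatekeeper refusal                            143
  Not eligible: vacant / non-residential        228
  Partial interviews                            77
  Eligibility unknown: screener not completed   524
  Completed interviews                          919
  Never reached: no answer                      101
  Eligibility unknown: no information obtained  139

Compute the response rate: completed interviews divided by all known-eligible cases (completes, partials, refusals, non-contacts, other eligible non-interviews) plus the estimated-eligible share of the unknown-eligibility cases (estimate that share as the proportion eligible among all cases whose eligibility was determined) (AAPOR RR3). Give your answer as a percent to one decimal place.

Refusals = 143 + 335 = 478
No contact after all attempts = 101 + 210 = 311
Unknown if eligible = 524 + 139 = 663
Not eligible = 22 + 228 = 250
Num: 919
Eligible (known): 919 + 77 + 478 + 311 + 61 = 1846
e = 1846 / (1846 + 250) = 1846 / 2096 = 0.8807
Estimated eligible among unknowns: 0.8807 × 663 = 583.90
Denominator: 1846 + 583.90 = 2429.90
RR3 = 919 / 2429.90 = 0.3782

37.8%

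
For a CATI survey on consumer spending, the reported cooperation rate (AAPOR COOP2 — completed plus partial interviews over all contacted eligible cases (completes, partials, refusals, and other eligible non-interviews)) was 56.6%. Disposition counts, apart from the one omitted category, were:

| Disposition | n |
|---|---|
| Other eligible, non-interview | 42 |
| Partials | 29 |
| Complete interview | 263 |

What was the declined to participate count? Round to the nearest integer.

182

Top → 263 + 29 = 292
COOP2 = 292 / D = 0.566
D = 292 / 0.566 = 515.9
Other denominator terms total 334
declined to participate = 515.9 − 334 ≈ 182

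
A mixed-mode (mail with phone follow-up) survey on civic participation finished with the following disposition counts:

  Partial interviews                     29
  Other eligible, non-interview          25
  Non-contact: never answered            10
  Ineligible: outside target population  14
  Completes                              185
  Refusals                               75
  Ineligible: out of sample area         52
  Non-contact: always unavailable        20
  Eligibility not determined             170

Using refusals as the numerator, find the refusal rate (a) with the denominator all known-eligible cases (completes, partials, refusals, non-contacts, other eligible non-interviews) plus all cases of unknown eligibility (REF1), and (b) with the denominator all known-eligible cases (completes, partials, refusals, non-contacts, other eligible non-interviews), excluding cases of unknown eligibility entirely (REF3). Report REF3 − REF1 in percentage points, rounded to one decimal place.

7.2

Never reached = 10 + 20 = 30
Not eligible = 14 + 52 = 66
Numerator: 75
Denominator: 185 + 29 + 75 + 30 + 25 + 170 = 514
REF1 = 75 / 514 = 0.1459
Denominator: 185 + 29 + 75 + 30 + 25 = 344
REF3 = 75 / 344 = 0.2180
Difference = 21.80 − 14.59 = 7.21 percentage points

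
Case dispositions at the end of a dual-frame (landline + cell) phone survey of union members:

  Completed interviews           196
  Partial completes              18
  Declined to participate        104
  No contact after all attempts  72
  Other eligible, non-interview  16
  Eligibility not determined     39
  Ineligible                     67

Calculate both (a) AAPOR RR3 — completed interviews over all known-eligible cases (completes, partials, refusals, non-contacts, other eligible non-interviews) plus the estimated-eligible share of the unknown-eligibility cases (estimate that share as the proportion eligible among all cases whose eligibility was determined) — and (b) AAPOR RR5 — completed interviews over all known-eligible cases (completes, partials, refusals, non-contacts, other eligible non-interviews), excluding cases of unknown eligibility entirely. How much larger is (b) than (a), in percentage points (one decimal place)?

Numerator: 196
Eligible (known): 196 + 18 + 104 + 72 + 16 = 406
e = 406 / (406 + 67) = 406 / 473 = 0.8584
Eligible share of unknowns: 0.8584 × 39 = 33.48
Denominator: 406 + 33.48 = 439.48
RR3 = 196 / 439.48 = 0.4460
Denominator: 196 + 18 + 104 + 72 + 16 = 406
RR5 = 196 / 406 = 0.4828
Difference = 48.28 − 44.60 = 3.68 percentage points

3.7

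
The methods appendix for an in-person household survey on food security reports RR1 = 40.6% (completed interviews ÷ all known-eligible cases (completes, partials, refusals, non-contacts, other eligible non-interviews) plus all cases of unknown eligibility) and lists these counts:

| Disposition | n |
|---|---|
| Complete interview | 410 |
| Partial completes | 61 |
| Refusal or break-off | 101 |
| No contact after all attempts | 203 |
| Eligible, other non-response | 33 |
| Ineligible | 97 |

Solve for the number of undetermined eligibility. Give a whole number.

202

RR1 = 410 / D = 0.406
D = 410 / 0.406 = 1009.9
Other denominator terms total 808
undetermined eligibility = 1009.9 − 808 ≈ 202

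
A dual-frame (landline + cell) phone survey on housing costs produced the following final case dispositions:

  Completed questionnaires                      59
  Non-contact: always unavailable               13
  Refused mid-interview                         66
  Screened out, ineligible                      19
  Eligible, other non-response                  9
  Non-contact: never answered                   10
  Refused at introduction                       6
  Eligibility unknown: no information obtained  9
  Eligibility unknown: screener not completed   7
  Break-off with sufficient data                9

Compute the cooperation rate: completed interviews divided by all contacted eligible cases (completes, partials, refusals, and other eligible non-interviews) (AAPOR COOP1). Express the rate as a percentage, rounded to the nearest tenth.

39.6%

Refusal or break-off = 6 + 66 = 72
Non-contacts = 10 + 13 = 23
Undetermined eligibility = 7 + 9 = 16
Num → 59
Denominator → 59 + 9 + 72 + 9 = 149
COOP1 = 59 / 149 = 0.3960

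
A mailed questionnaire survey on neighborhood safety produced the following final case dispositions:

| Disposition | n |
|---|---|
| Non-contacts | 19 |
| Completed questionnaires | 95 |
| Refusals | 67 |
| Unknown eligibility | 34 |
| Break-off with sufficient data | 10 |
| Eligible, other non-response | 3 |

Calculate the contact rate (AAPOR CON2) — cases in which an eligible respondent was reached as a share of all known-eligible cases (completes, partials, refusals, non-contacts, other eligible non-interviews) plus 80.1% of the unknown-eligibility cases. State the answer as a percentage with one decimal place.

79.1%

Numerator = 95 + 10 + 67 + 3 = 175
Known eligible = 95 + 10 + 67 + 19 + 3 = 194
e × U = 0.8010 × 34 = 27.23
Denominator = 194 + 27.23 = 221.23
CON2 = 175 / 221.23 = 0.7910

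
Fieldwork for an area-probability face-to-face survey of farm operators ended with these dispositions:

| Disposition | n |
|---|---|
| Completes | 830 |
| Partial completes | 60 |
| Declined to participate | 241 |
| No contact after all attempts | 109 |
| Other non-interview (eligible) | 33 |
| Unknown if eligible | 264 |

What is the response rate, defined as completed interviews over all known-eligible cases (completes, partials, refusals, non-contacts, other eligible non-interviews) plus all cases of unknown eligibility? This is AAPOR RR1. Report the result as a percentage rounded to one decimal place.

54.0%

Numerator: 830
Denom: 830 + 60 + 241 + 109 + 33 + 264 = 1537
RR1 = 830 / 1537 = 0.5400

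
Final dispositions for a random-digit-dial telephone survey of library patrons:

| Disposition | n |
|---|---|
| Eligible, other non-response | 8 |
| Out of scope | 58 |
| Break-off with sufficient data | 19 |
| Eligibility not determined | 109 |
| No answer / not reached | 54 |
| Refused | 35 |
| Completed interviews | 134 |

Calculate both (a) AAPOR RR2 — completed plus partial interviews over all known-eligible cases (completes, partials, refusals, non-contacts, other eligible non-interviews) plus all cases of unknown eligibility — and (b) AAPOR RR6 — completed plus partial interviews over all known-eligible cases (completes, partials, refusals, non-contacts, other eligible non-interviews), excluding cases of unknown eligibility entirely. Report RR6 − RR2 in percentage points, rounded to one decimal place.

18.6

Num → 134 + 19 = 153
Base → 134 + 19 + 35 + 54 + 8 + 109 = 359
RR2 = 153 / 359 = 0.4262
Base → 134 + 19 + 35 + 54 + 8 = 250
RR6 = 153 / 250 = 0.6120
Difference = 61.20 − 42.62 = 18.58 percentage points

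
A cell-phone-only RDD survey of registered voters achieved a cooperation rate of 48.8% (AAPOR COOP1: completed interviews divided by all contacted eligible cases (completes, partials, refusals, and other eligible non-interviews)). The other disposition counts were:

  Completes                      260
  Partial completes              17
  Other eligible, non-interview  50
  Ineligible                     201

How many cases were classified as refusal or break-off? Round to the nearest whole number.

COOP1 = 260 / D = 0.488
D = 260 / 0.488 = 532.8
Remaining denominator categories sum to 327
refusal or break-off = 532.8 − 327 ≈ 206

206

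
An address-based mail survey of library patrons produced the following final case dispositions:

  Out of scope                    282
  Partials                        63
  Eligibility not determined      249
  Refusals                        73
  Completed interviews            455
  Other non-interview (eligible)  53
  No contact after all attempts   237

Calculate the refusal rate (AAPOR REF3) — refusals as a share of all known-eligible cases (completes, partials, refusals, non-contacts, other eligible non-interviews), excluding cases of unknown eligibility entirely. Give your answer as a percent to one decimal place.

Top: 73
Base: 455 + 63 + 73 + 237 + 53 = 881
REF3 = 73 / 881 = 0.0829

8.3%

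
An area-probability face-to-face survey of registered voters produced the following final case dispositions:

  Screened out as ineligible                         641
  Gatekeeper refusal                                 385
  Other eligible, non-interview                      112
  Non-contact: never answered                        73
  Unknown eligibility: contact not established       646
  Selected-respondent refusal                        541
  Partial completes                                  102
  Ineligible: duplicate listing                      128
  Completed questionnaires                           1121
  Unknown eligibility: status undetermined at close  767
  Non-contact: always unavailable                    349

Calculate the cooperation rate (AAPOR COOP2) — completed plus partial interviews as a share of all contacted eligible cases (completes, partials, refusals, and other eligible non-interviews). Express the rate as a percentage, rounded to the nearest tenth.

Refusals = 385 + 541 = 926
Never reached = 73 + 349 = 422
Unknown if eligible = 646 + 767 = 1413
Ineligible = 641 + 128 = 769
Top = 1121 + 102 = 1223
Base = 1121 + 102 + 926 + 112 = 2261
COOP2 = 1223 / 2261 = 0.5409

54.1%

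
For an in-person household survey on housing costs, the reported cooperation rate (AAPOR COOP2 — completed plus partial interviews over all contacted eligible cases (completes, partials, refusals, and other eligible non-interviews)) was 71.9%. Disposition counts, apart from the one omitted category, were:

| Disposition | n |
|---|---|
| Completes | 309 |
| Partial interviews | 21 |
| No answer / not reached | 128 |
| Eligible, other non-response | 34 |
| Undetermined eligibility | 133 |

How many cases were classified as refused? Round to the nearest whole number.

95

Num = 309 + 21 = 330
COOP2 = 330 / D = 0.719
D = 330 / 0.719 = 459.0
Rest of base = 364
refused = 459.0 − 364 ≈ 95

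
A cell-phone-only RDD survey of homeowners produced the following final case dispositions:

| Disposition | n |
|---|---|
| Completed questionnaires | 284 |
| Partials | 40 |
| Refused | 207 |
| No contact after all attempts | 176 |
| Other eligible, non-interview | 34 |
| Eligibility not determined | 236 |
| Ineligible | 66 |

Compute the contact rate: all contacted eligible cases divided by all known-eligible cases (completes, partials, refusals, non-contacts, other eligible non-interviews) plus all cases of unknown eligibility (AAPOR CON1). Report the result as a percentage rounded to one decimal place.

57.8%

Top → 284 + 40 + 207 + 34 = 565
Base → 284 + 40 + 207 + 176 + 34 + 236 = 977
CON1 = 565 / 977 = 0.5783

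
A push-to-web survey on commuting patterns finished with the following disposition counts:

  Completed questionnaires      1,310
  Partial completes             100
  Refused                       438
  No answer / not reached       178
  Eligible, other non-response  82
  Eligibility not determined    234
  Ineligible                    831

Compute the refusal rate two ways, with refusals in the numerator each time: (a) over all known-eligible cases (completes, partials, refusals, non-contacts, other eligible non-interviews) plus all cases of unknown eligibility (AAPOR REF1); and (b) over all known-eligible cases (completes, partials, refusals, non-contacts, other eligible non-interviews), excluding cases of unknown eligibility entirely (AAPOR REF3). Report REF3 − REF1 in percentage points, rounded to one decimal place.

2.1

Top → 438
Base → 1310 + 100 + 438 + 178 + 82 + 234 = 2342
REF1 = 438 / 2342 = 0.1870
Base → 1310 + 100 + 438 + 178 + 82 = 2108
REF3 = 438 / 2108 = 0.2078
Difference = 20.78 − 18.70 = 2.08 percentage points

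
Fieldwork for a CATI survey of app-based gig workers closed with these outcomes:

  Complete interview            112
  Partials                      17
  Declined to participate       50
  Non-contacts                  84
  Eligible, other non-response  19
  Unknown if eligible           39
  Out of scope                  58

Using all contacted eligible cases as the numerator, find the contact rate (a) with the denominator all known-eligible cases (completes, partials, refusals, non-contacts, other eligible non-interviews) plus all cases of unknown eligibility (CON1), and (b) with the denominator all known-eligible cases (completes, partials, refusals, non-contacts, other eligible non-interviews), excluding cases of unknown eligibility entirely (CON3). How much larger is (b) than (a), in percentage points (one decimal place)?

Num = 112 + 17 + 50 + 19 = 198
Denom = 112 + 17 + 50 + 84 + 19 + 39 = 321
CON1 = 198 / 321 = 0.6168
Denom = 112 + 17 + 50 + 84 + 19 = 282
CON3 = 198 / 282 = 0.7021
Difference = 70.21 − 61.68 = 8.53 percentage points

8.5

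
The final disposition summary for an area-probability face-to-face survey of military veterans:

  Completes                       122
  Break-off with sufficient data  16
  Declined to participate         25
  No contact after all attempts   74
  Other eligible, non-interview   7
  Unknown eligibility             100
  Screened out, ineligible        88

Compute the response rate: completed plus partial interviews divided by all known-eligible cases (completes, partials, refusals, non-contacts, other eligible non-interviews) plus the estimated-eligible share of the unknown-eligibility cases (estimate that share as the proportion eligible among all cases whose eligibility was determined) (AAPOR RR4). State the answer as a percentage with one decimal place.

Top = 122 + 16 = 138
Eligible (known) = 122 + 16 + 25 + 74 + 7 = 244
e = 244 / (244 + 88) = 244 / 332 = 0.7349
e × U = 0.7349 × 100 = 73.49
Base = 244 + 73.49 = 317.49
RR4 = 138 / 317.49 = 0.4347

43.5%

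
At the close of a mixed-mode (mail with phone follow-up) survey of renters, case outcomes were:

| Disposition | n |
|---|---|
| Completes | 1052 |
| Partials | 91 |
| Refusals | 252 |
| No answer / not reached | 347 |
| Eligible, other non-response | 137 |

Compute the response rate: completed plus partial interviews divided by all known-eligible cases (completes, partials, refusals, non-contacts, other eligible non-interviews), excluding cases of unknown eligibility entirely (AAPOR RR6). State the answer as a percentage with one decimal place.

60.8%

Top = 1052 + 91 = 1143
Base = 1052 + 91 + 252 + 347 + 137 = 1879
RR6 = 1143 / 1879 = 0.6083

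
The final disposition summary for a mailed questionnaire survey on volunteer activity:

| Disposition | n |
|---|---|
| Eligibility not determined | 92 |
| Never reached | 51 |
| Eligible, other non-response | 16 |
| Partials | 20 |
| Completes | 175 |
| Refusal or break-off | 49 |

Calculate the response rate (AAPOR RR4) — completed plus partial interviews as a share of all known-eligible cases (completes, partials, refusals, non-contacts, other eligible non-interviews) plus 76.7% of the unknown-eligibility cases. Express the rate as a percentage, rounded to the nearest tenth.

Top → 175 + 20 = 195
Known eligible → 175 + 20 + 49 + 51 + 16 = 311
e × U → 0.7670 × 92 = 70.56
Denom → 311 + 70.56 = 381.56
RR4 = 195 / 381.56 = 0.5111

51.1%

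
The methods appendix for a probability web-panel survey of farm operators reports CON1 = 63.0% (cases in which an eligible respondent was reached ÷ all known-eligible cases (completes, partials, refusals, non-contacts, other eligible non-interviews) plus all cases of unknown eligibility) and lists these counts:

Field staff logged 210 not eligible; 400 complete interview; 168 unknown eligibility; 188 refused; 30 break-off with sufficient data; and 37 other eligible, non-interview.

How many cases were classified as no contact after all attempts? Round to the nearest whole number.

Num: 400 + 30 + 188 + 37 = 655
CON1 = 655 / D = 0.630
D = 655 / 0.630 = 1039.7
Other denominator terms total 823
no contact after all attempts = 1039.7 − 823 ≈ 217

217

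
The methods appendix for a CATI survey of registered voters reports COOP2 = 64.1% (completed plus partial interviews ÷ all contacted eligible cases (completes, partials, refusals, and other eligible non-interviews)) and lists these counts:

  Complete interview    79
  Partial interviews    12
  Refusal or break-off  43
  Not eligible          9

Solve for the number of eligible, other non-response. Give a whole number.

8

Num: 79 + 12 = 91
COOP2 = 91 / D = 0.641
D = 91 / 0.641 = 142.0
Rest of base = 134
eligible, other non-response = 142.0 − 134 ≈ 8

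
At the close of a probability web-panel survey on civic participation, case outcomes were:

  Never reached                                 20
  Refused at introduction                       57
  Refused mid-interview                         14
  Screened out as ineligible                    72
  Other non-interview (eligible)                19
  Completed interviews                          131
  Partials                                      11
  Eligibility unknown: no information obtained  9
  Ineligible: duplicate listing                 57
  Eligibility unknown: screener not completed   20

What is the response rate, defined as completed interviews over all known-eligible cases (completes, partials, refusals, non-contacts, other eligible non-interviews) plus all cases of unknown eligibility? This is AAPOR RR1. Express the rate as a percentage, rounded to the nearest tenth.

Refused = 57 + 14 = 71
Eligibility not determined = 20 + 9 = 29
Ineligible = 72 + 57 = 129
Top: 131
Denominator: 131 + 11 + 71 + 20 + 19 + 29 = 281
RR1 = 131 / 281 = 0.4662

46.6%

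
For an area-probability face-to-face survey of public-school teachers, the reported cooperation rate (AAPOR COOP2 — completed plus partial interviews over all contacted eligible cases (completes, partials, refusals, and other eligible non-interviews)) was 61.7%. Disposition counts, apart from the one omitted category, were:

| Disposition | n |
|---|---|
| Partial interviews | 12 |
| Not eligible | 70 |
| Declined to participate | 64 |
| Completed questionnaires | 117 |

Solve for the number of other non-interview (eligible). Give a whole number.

Num → 117 + 12 = 129
COOP2 = 129 / D = 0.617
D = 129 / 0.617 = 209.1
Rest of base = 193
other non-interview (eligible) = 209.1 − 193 ≈ 16

16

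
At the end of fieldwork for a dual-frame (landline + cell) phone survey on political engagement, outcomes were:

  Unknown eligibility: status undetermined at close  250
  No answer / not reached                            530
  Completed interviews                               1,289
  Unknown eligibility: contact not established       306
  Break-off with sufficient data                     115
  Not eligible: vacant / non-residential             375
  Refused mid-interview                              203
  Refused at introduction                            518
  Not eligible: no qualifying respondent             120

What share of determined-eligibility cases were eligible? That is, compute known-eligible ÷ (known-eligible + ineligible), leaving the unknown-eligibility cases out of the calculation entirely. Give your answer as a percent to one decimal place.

84.3%

Declined to participate = 518 + 203 = 721
Undetermined eligibility = 306 + 250 = 556
Screened out, ineligible = 120 + 375 = 495
Known eligible: 1289 + 115 + 721 + 530 = 2655
e = 2655 / (2655 + 495) = 2655 / 3150 = 0.8429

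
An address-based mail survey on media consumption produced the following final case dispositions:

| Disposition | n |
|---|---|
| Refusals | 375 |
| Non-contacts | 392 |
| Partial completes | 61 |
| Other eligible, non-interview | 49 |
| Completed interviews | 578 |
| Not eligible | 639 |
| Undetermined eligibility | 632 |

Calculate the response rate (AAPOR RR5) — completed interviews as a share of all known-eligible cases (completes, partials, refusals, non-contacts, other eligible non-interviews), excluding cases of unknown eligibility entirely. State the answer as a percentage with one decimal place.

Num → 578
Base → 578 + 61 + 375 + 392 + 49 = 1455
RR5 = 578 / 1455 = 0.3973

39.7%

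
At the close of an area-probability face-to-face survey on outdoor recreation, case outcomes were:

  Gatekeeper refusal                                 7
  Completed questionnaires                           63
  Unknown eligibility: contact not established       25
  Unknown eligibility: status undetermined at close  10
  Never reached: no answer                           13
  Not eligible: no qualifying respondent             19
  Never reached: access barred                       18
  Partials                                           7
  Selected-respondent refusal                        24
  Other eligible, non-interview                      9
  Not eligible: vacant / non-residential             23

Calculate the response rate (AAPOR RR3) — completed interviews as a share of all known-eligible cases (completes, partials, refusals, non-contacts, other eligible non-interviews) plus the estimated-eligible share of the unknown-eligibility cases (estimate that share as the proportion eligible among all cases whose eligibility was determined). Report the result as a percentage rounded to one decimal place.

Refusals = 7 + 24 = 31
Non-contacts = 13 + 18 = 31
Unknown eligibility = 25 + 10 = 35
Ineligible = 19 + 23 = 42
Top → 63
Eligible (known) → 63 + 7 + 31 + 31 + 9 = 141
e = 141 / (141 + 42) = 141 / 183 = 0.7705
Estimated eligible among unknowns → 0.7705 × 35 = 26.97
Base → 141 + 26.97 = 167.97
RR3 = 63 / 167.97 = 0.3751

37.5%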